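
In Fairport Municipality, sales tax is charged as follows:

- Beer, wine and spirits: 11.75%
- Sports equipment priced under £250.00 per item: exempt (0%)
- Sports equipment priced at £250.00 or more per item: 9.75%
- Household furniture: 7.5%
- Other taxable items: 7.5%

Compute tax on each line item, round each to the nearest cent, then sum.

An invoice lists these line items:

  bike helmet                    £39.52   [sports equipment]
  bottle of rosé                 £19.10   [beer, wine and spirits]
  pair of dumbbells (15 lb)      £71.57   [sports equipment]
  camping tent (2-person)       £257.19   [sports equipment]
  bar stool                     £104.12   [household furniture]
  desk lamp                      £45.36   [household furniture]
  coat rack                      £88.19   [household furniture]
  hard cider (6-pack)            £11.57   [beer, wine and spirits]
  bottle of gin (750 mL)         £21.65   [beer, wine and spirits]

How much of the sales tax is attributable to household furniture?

Bar stool £104.12: household furniture → 7.5% → £7.81
Desk lamp £45.36: household furniture → 7.5% → £3.40
Coat rack £88.19: household furniture → 7.5% → £6.61
Tax on household furniture = £7.81 + £3.40 + £6.61 = £17.82

£17.82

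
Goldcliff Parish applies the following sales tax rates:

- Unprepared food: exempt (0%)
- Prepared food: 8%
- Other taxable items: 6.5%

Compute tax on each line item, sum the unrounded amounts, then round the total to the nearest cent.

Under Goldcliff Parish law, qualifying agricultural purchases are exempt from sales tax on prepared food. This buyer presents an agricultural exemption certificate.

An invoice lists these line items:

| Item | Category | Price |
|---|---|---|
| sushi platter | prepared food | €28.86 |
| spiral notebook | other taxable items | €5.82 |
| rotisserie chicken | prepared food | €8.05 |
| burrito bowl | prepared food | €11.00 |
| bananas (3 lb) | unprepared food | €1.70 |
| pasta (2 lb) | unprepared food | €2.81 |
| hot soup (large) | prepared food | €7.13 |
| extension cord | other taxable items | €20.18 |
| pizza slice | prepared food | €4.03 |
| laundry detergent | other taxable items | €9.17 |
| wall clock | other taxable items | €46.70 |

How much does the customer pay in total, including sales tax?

Sushi platter €28.86: prepared food, buyer-exempt → 0% → €0.00
Spiral notebook €5.82: other taxable items → 6.5% → €0.3783
Rotisserie chicken €8.05: prepared food, buyer-exempt → 0% → €0.00
Burrito bowl €11.00: prepared food, buyer-exempt → 0% → €0.00
Bananas (3 lb) €1.70: unprepared food → 0% → €0.00
Pasta (2 lb) €2.81: unprepared food → 0% → €0.00
Hot soup (large) €7.13: prepared food, buyer-exempt → 0% → €0.00
Extension cord €20.18: other taxable items → 6.5% → €1.3117
Pizza slice €4.03: prepared food, buyer-exempt → 0% → €0.00
Laundry detergent €9.17: other taxable items → 6.5% → €0.59605
Wall clock €46.70: other taxable items → 6.5% → €3.0355
Subtotal = €145.45; unrounded tax = €5.32155 → €5.32; total due = €150.77

€150.77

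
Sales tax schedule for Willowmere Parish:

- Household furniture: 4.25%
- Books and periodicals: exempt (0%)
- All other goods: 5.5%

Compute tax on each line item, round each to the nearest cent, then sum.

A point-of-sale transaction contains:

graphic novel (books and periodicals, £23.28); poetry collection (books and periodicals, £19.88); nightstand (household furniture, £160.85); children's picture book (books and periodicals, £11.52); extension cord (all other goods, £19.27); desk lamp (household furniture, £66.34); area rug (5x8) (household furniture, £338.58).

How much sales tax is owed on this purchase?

£25.11

Graphic novel £23.28: books and periodicals → 0% → £0.00
Poetry collection £19.88: books and periodicals → 0% → £0.00
Nightstand £160.85: household furniture → 4.25% → £6.84
Children's picture book £11.52: books and periodicals → 0% → £0.00
Extension cord £19.27: all other goods → 5.5% → £1.06
Desk lamp £66.34: household furniture → 4.25% → £2.82
Area rug (5x8) £338.58: household furniture → 4.25% → £14.39
Total tax = £6.84 + £1.06 + £2.82 + £14.39 = £25.11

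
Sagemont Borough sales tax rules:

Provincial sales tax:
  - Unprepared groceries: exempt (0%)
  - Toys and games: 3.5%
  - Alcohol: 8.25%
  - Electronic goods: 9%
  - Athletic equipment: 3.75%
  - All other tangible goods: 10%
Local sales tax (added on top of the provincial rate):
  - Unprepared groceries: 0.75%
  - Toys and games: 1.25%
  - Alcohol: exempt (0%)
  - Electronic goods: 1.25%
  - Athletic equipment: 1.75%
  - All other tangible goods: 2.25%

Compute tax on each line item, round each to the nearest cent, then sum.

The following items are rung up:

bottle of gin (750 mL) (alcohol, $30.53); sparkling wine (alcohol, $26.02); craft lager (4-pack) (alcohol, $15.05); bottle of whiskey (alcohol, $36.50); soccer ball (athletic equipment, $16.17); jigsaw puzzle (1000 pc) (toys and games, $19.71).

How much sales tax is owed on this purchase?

Bottle of gin (750 mL) $30.53: alcohol → 8.25% + 0% local = 8.25% → $2.52
Sparkling wine $26.02: alcohol → 8.25% + 0% local = 8.25% → $2.15
Craft lager (4-pack) $15.05: alcohol → 8.25% + 0% local = 8.25% → $1.24
Bottle of whiskey $36.50: alcohol → 8.25% + 0% local = 8.25% → $3.01
Soccer ball $16.17: athletic equipment → 3.75% + 1.75% local = 5.5% → $0.89
Jigsaw puzzle (1000 pc) $19.71: toys and games → 3.5% + 1.25% local = 4.75% → $0.94
Total tax = $2.52 + $2.15 + $1.24 + $3.01 + $0.89 + $0.94 = $10.75

$10.75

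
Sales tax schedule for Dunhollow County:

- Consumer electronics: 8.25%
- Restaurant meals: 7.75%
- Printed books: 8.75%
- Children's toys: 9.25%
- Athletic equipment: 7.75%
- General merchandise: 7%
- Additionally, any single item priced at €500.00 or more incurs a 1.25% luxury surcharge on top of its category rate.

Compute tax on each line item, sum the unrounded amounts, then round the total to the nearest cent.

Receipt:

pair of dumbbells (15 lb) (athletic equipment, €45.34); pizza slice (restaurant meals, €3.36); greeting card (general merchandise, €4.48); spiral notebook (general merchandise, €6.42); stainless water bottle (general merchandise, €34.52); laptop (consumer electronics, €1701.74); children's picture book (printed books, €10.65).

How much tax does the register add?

Pair of dumbbells (15 lb) €45.34: athletic equipment → 7.75% → €3.51385
Pizza slice €3.36: restaurant meals → 7.75% → €0.2604
Greeting card €4.48: general merchandise → 7% → €0.3136
Spiral notebook €6.42: general merchandise → 7% → €0.4494
Stainless water bottle €34.52: general merchandise → 7% → €2.4164
Laptop €1701.74: consumer electronics → 8.25% + 1.25% surcharge = 9.5% → €161.6653
Children's picture book €10.65: printed books → 8.75% → €0.931875
Unrounded tax sum = €169.550825 → €169.55

€169.55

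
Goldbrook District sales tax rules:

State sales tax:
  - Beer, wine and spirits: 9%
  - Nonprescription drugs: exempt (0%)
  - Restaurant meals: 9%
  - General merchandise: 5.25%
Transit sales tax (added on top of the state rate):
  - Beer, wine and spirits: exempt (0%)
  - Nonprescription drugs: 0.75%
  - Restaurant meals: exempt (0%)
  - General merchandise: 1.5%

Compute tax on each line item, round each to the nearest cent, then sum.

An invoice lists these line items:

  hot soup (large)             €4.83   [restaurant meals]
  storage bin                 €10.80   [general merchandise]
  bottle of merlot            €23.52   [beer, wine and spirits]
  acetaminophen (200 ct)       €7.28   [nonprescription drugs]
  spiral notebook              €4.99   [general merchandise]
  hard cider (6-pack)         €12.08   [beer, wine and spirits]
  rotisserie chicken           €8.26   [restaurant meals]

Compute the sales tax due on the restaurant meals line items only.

€1.17

Hot soup (large) €4.83: restaurant meals → 9% + 0% transit = 9% → €0.43
Rotisserie chicken €8.26: restaurant meals → 9% + 0% transit = 9% → €0.74
Tax on restaurant meals = €0.43 + €0.74 = €1.17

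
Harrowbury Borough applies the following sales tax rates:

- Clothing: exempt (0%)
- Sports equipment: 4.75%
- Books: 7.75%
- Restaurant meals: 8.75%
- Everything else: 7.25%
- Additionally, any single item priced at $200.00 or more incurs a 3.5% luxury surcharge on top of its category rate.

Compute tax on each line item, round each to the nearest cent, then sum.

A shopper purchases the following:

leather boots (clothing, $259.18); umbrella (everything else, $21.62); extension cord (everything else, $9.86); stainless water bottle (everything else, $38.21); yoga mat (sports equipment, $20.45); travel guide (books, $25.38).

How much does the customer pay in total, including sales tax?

$391.76

Leather boots $259.18: clothing → 0% + 3.5% surcharge = 3.5% → $9.07
Umbrella $21.62: everything else → 7.25% → $1.57
Extension cord $9.86: everything else → 7.25% → $0.71
Stainless water bottle $38.21: everything else → 7.25% → $2.77
Yoga mat $20.45: sports equipment → 4.75% → $0.97
Travel guide $25.38: books → 7.75% → $1.97
Subtotal = $374.70; tax = $17.06; total due = $391.76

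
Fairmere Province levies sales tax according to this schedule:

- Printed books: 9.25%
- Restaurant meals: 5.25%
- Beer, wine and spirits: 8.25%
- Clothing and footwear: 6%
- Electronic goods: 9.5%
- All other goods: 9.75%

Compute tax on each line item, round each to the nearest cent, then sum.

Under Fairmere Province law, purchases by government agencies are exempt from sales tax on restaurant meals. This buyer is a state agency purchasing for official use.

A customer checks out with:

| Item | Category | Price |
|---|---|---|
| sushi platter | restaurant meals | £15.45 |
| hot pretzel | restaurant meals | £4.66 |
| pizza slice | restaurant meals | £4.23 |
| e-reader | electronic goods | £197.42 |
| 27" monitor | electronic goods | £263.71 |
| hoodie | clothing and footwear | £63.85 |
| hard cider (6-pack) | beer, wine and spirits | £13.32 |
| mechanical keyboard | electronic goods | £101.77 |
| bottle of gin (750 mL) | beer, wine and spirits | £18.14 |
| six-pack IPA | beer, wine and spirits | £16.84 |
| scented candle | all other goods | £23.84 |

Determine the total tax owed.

Sushi platter £15.45: restaurant meals, buyer-exempt → 0% → £0.00
Hot pretzel £4.66: restaurant meals, buyer-exempt → 0% → £0.00
Pizza slice £4.23: restaurant meals, buyer-exempt → 0% → £0.00
E-reader £197.42: electronic goods → 9.5% → £18.75
27" monitor £263.71: electronic goods → 9.5% → £25.05
Hoodie £63.85: clothing and footwear → 6% → £3.83
Hard cider (6-pack) £13.32: beer, wine and spirits → 8.25% → £1.10
Mechanical keyboard £101.77: electronic goods → 9.5% → £9.67
Bottle of gin (750 mL) £18.14: beer, wine and spirits → 8.25% → £1.50
Six-pack IPA £16.84: beer, wine and spirits → 8.25% → £1.39
Scented candle £23.84: all other goods → 9.75% → £2.32
Total tax = £18.75 + £25.05 + £3.83 + £1.10 + £9.67 + £1.50 + £1.39 + £2.32 = £63.61

£63.61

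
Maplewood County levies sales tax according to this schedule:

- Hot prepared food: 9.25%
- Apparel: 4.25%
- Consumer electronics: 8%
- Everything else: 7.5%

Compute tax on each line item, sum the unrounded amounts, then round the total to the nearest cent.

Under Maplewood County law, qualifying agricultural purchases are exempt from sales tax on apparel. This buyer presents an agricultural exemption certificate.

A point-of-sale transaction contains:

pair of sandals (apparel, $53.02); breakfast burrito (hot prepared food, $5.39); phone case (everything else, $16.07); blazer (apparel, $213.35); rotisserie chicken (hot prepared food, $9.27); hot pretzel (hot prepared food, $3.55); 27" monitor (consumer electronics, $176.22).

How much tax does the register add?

$16.99

Pair of sandals $53.02: apparel, buyer-exempt → 0% → $0.00
Breakfast burrito $5.39: hot prepared food → 9.25% → $0.498575
Phone case $16.07: everything else → 7.5% → $1.20525
Blazer $213.35: apparel, buyer-exempt → 0% → $0.00
Rotisserie chicken $9.27: hot prepared food → 9.25% → $0.857475
Hot pretzel $3.55: hot prepared food → 9.25% → $0.328375
27" monitor $176.22: consumer electronics → 8% → $14.0976
Unrounded tax sum = $16.987275 → $16.99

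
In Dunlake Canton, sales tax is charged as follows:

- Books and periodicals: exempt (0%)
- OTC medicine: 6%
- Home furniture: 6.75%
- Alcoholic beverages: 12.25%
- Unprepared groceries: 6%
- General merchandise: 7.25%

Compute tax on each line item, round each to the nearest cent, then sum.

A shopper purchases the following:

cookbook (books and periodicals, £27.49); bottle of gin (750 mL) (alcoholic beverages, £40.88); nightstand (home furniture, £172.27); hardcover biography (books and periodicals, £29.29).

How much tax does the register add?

£16.64

Cookbook £27.49: books and periodicals → 0% → £0.00
Bottle of gin (750 mL) £40.88: alcoholic beverages → 12.25% → £5.01
Nightstand £172.27: home furniture → 6.75% → £11.63
Hardcover biography £29.29: books and periodicals → 0% → £0.00
Total tax = £5.01 + £11.63 = £16.64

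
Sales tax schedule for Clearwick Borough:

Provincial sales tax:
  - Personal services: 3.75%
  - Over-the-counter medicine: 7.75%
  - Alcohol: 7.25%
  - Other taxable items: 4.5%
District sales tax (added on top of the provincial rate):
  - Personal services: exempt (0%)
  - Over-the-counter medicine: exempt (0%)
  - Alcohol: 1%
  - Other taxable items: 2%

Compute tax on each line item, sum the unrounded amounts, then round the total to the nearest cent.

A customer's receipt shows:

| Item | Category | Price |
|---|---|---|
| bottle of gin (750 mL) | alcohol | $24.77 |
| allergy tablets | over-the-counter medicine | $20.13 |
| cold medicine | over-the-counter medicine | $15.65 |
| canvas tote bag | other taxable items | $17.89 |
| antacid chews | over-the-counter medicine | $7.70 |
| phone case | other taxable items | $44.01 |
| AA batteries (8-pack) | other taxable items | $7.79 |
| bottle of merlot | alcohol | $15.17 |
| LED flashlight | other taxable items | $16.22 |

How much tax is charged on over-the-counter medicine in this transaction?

$3.37

Allergy tablets $20.13: over-the-counter medicine → 7.75% + 0% district = 7.75% → $1.560075
Cold medicine $15.65: over-the-counter medicine → 7.75% + 0% district = 7.75% → $1.212875
Antacid chews $7.70: over-the-counter medicine → 7.75% + 0% district = 7.75% → $0.59675
Tax on over-the-counter medicine: unrounded sum = $3.3697 → $3.37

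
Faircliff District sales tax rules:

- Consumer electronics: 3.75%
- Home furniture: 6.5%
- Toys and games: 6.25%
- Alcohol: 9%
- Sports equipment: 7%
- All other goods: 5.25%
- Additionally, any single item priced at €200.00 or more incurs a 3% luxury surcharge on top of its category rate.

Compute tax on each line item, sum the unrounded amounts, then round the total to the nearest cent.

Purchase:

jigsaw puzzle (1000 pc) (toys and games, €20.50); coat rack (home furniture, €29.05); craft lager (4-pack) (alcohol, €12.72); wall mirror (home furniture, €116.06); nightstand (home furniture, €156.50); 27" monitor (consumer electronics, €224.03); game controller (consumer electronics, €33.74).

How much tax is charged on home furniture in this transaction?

€19.60

Coat rack €29.05: home furniture → 6.5% → €1.88825
Wall mirror €116.06: home furniture → 6.5% → €7.5439
Nightstand €156.50: home furniture → 6.5% → €10.1725
Tax on home furniture: unrounded sum = €19.60465 → €19.60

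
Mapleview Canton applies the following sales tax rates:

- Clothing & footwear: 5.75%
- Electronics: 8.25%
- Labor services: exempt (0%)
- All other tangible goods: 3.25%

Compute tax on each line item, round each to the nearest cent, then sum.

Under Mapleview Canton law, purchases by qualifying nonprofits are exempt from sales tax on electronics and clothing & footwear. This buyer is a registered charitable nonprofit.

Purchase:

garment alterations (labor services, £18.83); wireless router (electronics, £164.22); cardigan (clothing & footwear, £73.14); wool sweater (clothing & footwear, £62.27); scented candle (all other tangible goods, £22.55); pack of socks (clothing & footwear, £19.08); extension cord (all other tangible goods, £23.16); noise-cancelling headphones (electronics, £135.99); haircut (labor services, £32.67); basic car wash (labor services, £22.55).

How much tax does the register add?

Garment alterations £18.83: labor services → 0% → £0.00
Wireless router £164.22: electronics, buyer-exempt → 0% → £0.00
Cardigan £73.14: clothing & footwear, buyer-exempt → 0% → £0.00
Wool sweater £62.27: clothing & footwear, buyer-exempt → 0% → £0.00
Scented candle £22.55: all other tangible goods → 3.25% → £0.73
Pack of socks £19.08: clothing & footwear, buyer-exempt → 0% → £0.00
Extension cord £23.16: all other tangible goods → 3.25% → £0.75
Noise-cancelling headphones £135.99: electronics, buyer-exempt → 0% → £0.00
Haircut £32.67: labor services → 0% → £0.00
Basic car wash £22.55: labor services → 0% → £0.00
Total tax = £0.73 + £0.75 = £1.48

£1.48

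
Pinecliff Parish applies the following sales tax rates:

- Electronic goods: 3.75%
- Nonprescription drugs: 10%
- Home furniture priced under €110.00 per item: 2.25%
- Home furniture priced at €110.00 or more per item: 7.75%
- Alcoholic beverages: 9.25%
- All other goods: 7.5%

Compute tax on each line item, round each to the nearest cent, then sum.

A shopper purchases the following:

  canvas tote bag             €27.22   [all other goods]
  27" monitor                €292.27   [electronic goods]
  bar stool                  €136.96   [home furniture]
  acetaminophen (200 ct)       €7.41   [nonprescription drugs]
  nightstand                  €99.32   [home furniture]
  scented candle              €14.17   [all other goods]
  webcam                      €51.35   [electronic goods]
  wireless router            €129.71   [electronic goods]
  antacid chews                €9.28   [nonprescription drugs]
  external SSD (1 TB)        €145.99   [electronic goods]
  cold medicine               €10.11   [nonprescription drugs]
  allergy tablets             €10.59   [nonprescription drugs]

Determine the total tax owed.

Canvas tote bag €27.22: all other goods → 7.5% → €2.04
27" monitor €292.27: electronic goods → 3.75% → €10.96
Bar stool €136.96: home furniture, €110.00 or more → 7.75% → €10.61
Acetaminophen (200 ct) €7.41: nonprescription drugs → 10% → €0.74
Nightstand €99.32: home furniture, under €110.00 → 2.25% → €2.23
Scented candle €14.17: all other goods → 7.5% → €1.06
Webcam €51.35: electronic goods → 3.75% → €1.93
Wireless router €129.71: electronic goods → 3.75% → €4.86
Antacid chews €9.28: nonprescription drugs → 10% → €0.93
External SSD (1 TB) €145.99: electronic goods → 3.75% → €5.47
Cold medicine €10.11: nonprescription drugs → 10% → €1.01
Allergy tablets €10.59: nonprescription drugs → 10% → €1.06
Total tax = €2.04 + €10.96 + €10.61 + €0.74 + €2.23 + €1.06 + €1.93 + €4.86 + €0.93 + €5.47 + €1.01 + €1.06 = €42.90

€42.90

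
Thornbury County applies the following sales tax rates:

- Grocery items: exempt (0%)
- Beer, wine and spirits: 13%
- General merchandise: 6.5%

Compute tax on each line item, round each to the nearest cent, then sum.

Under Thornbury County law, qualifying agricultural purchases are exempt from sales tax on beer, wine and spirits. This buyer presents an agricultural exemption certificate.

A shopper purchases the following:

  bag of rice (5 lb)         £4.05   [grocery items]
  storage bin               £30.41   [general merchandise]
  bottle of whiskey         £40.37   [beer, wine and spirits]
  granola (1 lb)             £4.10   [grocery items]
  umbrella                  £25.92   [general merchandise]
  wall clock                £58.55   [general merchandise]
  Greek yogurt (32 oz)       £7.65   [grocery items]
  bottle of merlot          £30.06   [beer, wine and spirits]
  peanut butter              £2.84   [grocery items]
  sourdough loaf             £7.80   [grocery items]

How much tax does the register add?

Bag of rice (5 lb) £4.05: grocery items → 0% → £0.00
Storage bin £30.41: general merchandise → 6.5% → £1.98
Bottle of whiskey £40.37: beer, wine and spirits, buyer-exempt → 0% → £0.00
Granola (1 lb) £4.10: grocery items → 0% → £0.00
Umbrella £25.92: general merchandise → 6.5% → £1.68
Wall clock £58.55: general merchandise → 6.5% → £3.81
Greek yogurt (32 oz) £7.65: grocery items → 0% → £0.00
Bottle of merlot £30.06: beer, wine and spirits, buyer-exempt → 0% → £0.00
Peanut butter £2.84: grocery items → 0% → £0.00
Sourdough loaf £7.80: grocery items → 0% → £0.00
Total tax = £1.98 + £1.68 + £3.81 = £7.47

£7.47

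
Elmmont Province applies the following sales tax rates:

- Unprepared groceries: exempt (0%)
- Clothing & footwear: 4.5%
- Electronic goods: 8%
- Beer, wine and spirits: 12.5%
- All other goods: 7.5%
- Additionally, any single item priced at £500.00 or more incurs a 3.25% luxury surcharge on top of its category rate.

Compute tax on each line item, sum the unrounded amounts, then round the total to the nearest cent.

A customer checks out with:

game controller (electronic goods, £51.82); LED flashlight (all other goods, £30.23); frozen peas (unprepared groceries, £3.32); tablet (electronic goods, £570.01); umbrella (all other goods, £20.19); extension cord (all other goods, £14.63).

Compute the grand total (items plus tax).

Game controller £51.82: electronic goods → 8% → £4.1456
LED flashlight £30.23: all other goods → 7.5% → £2.26725
Frozen peas £3.32: unprepared groceries → 0% → £0.00
Tablet £570.01: electronic goods → 8% + 3.25% surcharge = 11.25% → £64.126125
Umbrella £20.19: all other goods → 7.5% → £1.51425
Extension cord £14.63: all other goods → 7.5% → £1.09725
Subtotal = £690.20; unrounded tax = £73.150475 → £73.15; total due = £763.35

£763.35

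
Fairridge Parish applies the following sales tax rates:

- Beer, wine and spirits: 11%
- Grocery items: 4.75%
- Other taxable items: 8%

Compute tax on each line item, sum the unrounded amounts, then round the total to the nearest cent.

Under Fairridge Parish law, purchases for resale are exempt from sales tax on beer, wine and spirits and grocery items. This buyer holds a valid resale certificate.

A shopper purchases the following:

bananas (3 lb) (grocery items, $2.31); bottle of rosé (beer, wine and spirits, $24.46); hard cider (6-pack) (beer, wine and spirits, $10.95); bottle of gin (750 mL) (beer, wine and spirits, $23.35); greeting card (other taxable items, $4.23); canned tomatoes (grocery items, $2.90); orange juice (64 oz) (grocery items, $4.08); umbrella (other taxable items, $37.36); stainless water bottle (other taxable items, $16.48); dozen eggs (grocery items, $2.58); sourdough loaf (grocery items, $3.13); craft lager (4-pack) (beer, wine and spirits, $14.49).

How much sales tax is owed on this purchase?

Bananas (3 lb) $2.31: grocery items, buyer-exempt → 0% → $0.00
Bottle of rosé $24.46: beer, wine and spirits, buyer-exempt → 0% → $0.00
Hard cider (6-pack) $10.95: beer, wine and spirits, buyer-exempt → 0% → $0.00
Bottle of gin (750 mL) $23.35: beer, wine and spirits, buyer-exempt → 0% → $0.00
Greeting card $4.23: other taxable items → 8% → $0.3384
Canned tomatoes $2.90: grocery items, buyer-exempt → 0% → $0.00
Orange juice (64 oz) $4.08: grocery items, buyer-exempt → 0% → $0.00
Umbrella $37.36: other taxable items → 8% → $2.9888
Stainless water bottle $16.48: other taxable items → 8% → $1.3184
Dozen eggs $2.58: grocery items, buyer-exempt → 0% → $0.00
Sourdough loaf $3.13: grocery items, buyer-exempt → 0% → $0.00
Craft lager (4-pack) $14.49: beer, wine and spirits, buyer-exempt → 0% → $0.00
Unrounded tax sum = $4.6456 → $4.65

$4.65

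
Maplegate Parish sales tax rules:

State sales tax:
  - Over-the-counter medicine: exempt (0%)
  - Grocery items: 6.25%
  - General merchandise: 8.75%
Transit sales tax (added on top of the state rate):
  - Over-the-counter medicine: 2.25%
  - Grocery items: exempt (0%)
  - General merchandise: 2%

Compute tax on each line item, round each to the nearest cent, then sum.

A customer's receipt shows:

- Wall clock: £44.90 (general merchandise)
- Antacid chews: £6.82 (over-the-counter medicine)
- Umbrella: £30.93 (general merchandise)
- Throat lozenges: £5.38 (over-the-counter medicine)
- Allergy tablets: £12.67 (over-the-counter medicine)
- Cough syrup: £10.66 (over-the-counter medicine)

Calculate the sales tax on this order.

£8.95

Wall clock £44.90: general merchandise → 8.75% + 2% transit = 10.75% → £4.83
Antacid chews £6.82: over-the-counter medicine → 0% + 2.25% transit = 2.25% → £0.15
Umbrella £30.93: general merchandise → 8.75% + 2% transit = 10.75% → £3.32
Throat lozenges £5.38: over-the-counter medicine → 0% + 2.25% transit = 2.25% → £0.12
Allergy tablets £12.67: over-the-counter medicine → 0% + 2.25% transit = 2.25% → £0.29
Cough syrup £10.66: over-the-counter medicine → 0% + 2.25% transit = 2.25% → £0.24
Total tax = £4.83 + £0.15 + £3.32 + £0.12 + £0.29 + £0.24 = £8.95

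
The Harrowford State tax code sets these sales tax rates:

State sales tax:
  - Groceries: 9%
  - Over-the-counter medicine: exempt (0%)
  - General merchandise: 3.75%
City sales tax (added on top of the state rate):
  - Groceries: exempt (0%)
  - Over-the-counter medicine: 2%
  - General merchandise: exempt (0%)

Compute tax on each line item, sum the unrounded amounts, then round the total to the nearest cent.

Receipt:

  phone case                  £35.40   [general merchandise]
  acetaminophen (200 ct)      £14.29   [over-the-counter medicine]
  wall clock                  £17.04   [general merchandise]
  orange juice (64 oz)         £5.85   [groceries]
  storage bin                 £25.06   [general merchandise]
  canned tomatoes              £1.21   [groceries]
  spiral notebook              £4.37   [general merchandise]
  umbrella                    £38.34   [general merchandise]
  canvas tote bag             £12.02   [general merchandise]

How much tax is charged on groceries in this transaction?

£0.64

Orange juice (64 oz) £5.85: groceries → 9% + 0% city = 9% → £0.5265
Canned tomatoes £1.21: groceries → 9% + 0% city = 9% → £0.1089
Tax on groceries: unrounded sum = £0.6354 → £0.64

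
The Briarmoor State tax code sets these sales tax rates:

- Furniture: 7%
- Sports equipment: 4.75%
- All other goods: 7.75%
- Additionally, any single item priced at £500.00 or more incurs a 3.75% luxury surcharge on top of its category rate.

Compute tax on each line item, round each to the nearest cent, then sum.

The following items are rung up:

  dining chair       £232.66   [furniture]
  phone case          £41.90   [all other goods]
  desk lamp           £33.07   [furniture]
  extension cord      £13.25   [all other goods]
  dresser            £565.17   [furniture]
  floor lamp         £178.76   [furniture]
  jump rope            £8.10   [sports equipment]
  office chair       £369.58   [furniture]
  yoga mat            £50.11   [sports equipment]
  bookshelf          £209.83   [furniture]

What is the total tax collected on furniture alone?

£132.43

Dining chair £232.66: furniture → 7% → £16.29
Desk lamp £33.07: furniture → 7% → £2.31
Dresser £565.17: furniture → 7% + 3.75% surcharge = 10.75% → £60.76
Floor lamp £178.76: furniture → 7% → £12.51
Office chair £369.58: furniture → 7% → £25.87
Bookshelf £209.83: furniture → 7% → £14.69
Tax on furniture = £16.29 + £2.31 + £60.76 + £12.51 + £25.87 + £14.69 = £132.43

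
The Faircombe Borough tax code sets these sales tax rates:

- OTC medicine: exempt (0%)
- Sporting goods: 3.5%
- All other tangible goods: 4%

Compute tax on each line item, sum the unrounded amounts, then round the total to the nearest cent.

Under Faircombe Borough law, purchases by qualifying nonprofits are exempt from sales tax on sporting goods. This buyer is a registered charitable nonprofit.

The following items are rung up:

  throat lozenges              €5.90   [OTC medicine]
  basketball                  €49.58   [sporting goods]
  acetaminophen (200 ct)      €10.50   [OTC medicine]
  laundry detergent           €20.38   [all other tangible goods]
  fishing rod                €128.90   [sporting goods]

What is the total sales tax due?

Throat lozenges €5.90: OTC medicine → 0% → €0.00
Basketball €49.58: sporting goods, buyer-exempt → 0% → €0.00
Acetaminophen (200 ct) €10.50: OTC medicine → 0% → €0.00
Laundry detergent €20.38: all other tangible goods → 4% → €0.8152
Fishing rod €128.90: sporting goods, buyer-exempt → 0% → €0.00
Unrounded tax sum = €0.8152 → €0.82

€0.82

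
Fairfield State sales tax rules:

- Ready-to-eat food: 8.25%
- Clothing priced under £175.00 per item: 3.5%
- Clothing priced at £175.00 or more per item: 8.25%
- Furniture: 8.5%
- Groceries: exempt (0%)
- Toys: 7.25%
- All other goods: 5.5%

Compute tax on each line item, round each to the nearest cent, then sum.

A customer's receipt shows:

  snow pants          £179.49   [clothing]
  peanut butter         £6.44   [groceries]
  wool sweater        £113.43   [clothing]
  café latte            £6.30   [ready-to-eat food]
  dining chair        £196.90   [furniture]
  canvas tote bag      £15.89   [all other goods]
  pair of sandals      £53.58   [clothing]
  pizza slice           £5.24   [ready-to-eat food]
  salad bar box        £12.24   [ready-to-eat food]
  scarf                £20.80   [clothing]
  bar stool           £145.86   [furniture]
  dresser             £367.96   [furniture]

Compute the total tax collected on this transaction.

£84.64

Snow pants £179.49: clothing, £175.00 or more → 8.25% → £14.81
Peanut butter £6.44: groceries → 0% → £0.00
Wool sweater £113.43: clothing, under £175.00 → 3.5% → £3.97
Café latte £6.30: ready-to-eat food → 8.25% → £0.52
Dining chair £196.90: furniture → 8.5% → £16.74
Canvas tote bag £15.89: all other goods → 5.5% → £0.87
Pair of sandals £53.58: clothing, under £175.00 → 3.5% → £1.88
Pizza slice £5.24: ready-to-eat food → 8.25% → £0.43
Salad bar box £12.24: ready-to-eat food → 8.25% → £1.01
Scarf £20.80: clothing, under £175.00 → 3.5% → £0.73
Bar stool £145.86: furniture → 8.5% → £12.40
Dresser £367.96: furniture → 8.5% → £31.28
Total tax = £14.81 + £3.97 + £0.52 + £16.74 + £0.87 + £1.88 + £0.43 + £1.01 + £0.73 + £12.40 + £31.28 = £84.64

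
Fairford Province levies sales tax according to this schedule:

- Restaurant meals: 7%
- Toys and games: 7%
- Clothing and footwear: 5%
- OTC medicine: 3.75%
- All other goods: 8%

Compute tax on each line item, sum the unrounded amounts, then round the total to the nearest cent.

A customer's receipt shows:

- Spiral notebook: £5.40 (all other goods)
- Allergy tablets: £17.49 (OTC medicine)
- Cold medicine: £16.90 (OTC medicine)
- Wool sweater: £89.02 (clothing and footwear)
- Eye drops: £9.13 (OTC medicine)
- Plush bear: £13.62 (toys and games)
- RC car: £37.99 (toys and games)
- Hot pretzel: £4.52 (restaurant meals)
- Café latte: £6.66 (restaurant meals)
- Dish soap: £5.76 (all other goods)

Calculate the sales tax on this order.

£11.37

Spiral notebook £5.40: all other goods → 8% → £0.432
Allergy tablets £17.49: OTC medicine → 3.75% → £0.655875
Cold medicine £16.90: OTC medicine → 3.75% → £0.63375
Wool sweater £89.02: clothing and footwear → 5% → £4.451
Eye drops £9.13: OTC medicine → 3.75% → £0.342375
Plush bear £13.62: toys and games → 7% → £0.9534
RC car £37.99: toys and games → 7% → £2.6593
Hot pretzel £4.52: restaurant meals → 7% → £0.3164
Café latte £6.66: restaurant meals → 7% → £0.4662
Dish soap £5.76: all other goods → 8% → £0.4608
Unrounded tax sum = £11.3711 → £11.37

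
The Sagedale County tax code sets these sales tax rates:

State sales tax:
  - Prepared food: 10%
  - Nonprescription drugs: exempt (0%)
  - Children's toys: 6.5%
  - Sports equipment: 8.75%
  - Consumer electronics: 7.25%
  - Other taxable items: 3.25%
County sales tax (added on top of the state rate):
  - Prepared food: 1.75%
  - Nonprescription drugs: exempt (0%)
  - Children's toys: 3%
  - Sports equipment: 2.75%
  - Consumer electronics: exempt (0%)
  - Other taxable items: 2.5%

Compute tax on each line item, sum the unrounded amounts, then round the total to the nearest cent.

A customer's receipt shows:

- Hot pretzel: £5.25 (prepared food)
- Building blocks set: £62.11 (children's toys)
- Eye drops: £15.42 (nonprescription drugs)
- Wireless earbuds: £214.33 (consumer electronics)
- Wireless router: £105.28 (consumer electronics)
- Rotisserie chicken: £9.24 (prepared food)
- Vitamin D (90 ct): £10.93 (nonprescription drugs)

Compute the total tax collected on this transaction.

Hot pretzel £5.25: prepared food → 10% + 1.75% county = 11.75% → £0.616875
Building blocks set £62.11: children's toys → 6.5% + 3% county = 9.5% → £5.90045
Eye drops £15.42: nonprescription drugs → 0% + 0% county = 0% → £0.00
Wireless earbuds £214.33: consumer electronics → 7.25% + 0% county = 7.25% → £15.538925
Wireless router £105.28: consumer electronics → 7.25% + 0% county = 7.25% → £7.6328
Rotisserie chicken £9.24: prepared food → 10% + 1.75% county = 11.75% → £1.0857
Vitamin D (90 ct) £10.93: nonprescription drugs → 0% + 0% county = 0% → £0.00
Unrounded tax sum = £30.77475 → £30.77

£30.77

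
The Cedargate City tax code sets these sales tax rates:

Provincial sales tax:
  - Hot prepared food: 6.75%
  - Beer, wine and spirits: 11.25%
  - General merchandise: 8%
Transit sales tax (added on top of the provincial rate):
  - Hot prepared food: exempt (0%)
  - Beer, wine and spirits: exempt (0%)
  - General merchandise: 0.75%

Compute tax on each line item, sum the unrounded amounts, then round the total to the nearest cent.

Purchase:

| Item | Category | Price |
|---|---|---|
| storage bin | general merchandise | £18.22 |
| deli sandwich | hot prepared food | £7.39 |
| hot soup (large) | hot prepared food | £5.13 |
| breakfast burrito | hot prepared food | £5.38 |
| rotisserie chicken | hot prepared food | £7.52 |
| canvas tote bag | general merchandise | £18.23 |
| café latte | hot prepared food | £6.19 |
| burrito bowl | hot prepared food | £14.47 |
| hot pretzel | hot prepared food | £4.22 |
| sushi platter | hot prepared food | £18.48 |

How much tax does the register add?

Storage bin £18.22: general merchandise → 8% + 0.75% transit = 8.75% → £1.59425
Deli sandwich £7.39: hot prepared food → 6.75% + 0% transit = 6.75% → £0.498825
Hot soup (large) £5.13: hot prepared food → 6.75% + 0% transit = 6.75% → £0.346275
Breakfast burrito £5.38: hot prepared food → 6.75% + 0% transit = 6.75% → £0.36315
Rotisserie chicken £7.52: hot prepared food → 6.75% + 0% transit = 6.75% → £0.5076
Canvas tote bag £18.23: general merchandise → 8% + 0.75% transit = 8.75% → £1.595125
Café latte £6.19: hot prepared food → 6.75% + 0% transit = 6.75% → £0.417825
Burrito bowl £14.47: hot prepared food → 6.75% + 0% transit = 6.75% → £0.976725
Hot pretzel £4.22: hot prepared food → 6.75% + 0% transit = 6.75% → £0.28485
Sushi platter £18.48: hot prepared food → 6.75% + 0% transit = 6.75% → £1.2474
Unrounded tax sum = £7.832025 → £7.83

£7.83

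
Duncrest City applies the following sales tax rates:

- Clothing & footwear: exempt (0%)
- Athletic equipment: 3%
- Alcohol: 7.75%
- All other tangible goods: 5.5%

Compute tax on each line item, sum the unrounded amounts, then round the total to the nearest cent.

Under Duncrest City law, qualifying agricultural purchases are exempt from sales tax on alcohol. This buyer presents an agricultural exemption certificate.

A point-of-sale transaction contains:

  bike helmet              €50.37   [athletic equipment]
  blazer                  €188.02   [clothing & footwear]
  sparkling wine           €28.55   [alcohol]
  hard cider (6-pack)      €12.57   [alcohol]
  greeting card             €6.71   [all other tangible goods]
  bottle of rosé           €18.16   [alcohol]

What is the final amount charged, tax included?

Bike helmet €50.37: athletic equipment → 3% → €1.5111
Blazer €188.02: clothing & footwear → 0% → €0.00
Sparkling wine €28.55: alcohol, buyer-exempt → 0% → €0.00
Hard cider (6-pack) €12.57: alcohol, buyer-exempt → 0% → €0.00
Greeting card €6.71: all other tangible goods → 5.5% → €0.36905
Bottle of rosé €18.16: alcohol, buyer-exempt → 0% → €0.00
Subtotal = €304.38; unrounded tax = €1.88015 → €1.88; total due = €306.26

€306.26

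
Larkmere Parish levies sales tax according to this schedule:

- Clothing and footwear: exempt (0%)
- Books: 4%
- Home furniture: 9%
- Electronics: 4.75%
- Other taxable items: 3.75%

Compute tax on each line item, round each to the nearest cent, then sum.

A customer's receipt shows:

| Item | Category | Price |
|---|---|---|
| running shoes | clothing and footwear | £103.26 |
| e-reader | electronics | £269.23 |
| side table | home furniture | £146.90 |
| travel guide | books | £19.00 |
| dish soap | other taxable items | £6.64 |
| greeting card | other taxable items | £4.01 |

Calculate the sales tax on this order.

£27.17

Running shoes £103.26: clothing and footwear → 0% → £0.00
E-reader £269.23: electronics → 4.75% → £12.79
Side table £146.90: home furniture → 9% → £13.22
Travel guide £19.00: books → 4% → £0.76
Dish soap £6.64: other taxable items → 3.75% → £0.25
Greeting card £4.01: other taxable items → 3.75% → £0.15
Total tax = £12.79 + £13.22 + £0.76 + £0.25 + £0.15 = £27.17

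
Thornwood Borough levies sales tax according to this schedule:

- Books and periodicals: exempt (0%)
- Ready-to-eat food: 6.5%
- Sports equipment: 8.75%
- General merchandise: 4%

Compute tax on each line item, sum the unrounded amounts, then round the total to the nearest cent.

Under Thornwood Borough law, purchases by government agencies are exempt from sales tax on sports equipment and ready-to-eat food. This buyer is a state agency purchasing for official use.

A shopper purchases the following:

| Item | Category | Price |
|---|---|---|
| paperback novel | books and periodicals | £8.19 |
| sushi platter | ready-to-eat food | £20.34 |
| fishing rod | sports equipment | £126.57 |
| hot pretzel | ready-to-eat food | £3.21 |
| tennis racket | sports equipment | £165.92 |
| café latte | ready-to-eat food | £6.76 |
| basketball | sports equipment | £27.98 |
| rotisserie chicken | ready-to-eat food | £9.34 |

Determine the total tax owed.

£0.00

Paperback novel £8.19: books and periodicals → 0% → £0.00
Sushi platter £20.34: ready-to-eat food, buyer-exempt → 0% → £0.00
Fishing rod £126.57: sports equipment, buyer-exempt → 0% → £0.00
Hot pretzel £3.21: ready-to-eat food, buyer-exempt → 0% → £0.00
Tennis racket £165.92: sports equipment, buyer-exempt → 0% → £0.00
Café latte £6.76: ready-to-eat food, buyer-exempt → 0% → £0.00
Basketball £27.98: sports equipment, buyer-exempt → 0% → £0.00
Rotisserie chicken £9.34: ready-to-eat food, buyer-exempt → 0% → £0.00
Unrounded tax sum = £0.00 → £0.00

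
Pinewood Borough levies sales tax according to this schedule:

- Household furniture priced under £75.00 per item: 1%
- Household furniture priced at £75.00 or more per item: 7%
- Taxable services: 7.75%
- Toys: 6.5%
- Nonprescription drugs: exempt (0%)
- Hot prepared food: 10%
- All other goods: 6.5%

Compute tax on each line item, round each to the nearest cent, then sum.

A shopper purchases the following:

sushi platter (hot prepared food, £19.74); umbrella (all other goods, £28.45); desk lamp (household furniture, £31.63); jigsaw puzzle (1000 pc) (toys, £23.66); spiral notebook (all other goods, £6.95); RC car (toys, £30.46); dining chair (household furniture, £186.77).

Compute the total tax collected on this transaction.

Sushi platter £19.74: hot prepared food → 10% → £1.97
Umbrella £28.45: all other goods → 6.5% → £1.85
Desk lamp £31.63: household furniture, under £75.00 → 1% → £0.32
Jigsaw puzzle (1000 pc) £23.66: toys → 6.5% → £1.54
Spiral notebook £6.95: all other goods → 6.5% → £0.45
RC car £30.46: toys → 6.5% → £1.98
Dining chair £186.77: household furniture, £75.00 or more → 7% → £13.07
Total tax = £1.97 + £1.85 + £0.32 + £1.54 + £0.45 + £1.98 + £13.07 = £21.18

£21.18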